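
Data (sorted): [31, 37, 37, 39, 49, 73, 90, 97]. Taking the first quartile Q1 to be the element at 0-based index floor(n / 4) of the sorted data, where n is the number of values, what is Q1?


The list has n = 8 elements.
Q1 index = floor(8 / 4) = floor(2) = 2
Counting from index 0 in the sorted data, the element at index 2 is 37.
Final answer: 37


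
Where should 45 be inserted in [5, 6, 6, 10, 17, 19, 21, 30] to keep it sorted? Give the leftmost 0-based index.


List is sorted: [5, 6, 6, 10, 17, 19, 21, 30]
We need the leftmost position where 45 can be inserted, i.e. the first index whose element is >= 45 (or the end of the list if none is).
Binary search with low=0, high=8 (0-based indices):
  low=0, high=8, mid=4: a[4]=17 < 45, so low = 5
  low=5, high=8, mid=6: a[6]=21 < 45, so low = 7
  low=7, high=8, mid=7: a[7]=30 < 45, so low = 8
Now low = high = 8, so the insertion index is 8.
Final answer: 8


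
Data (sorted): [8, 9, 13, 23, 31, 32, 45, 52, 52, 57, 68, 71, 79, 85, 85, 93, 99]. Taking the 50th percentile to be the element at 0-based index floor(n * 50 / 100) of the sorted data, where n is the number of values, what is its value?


The dataset has n = 17 elements.
Index = floor(17 * 50 / 100) = floor(850 / 100) = floor(8.5) = 8
Counting from index 0 in the sorted data, the element at index 8 is 52.
Final answer: 52


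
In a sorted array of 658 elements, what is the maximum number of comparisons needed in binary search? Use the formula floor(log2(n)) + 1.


Binary search halves the search space each step.
Maximum comparisons = floor(log2(658)) + 1
log2(658) = 9.3619
floor(log2(658)) = 9, so 9 + 1 = 10
Final answer: 10


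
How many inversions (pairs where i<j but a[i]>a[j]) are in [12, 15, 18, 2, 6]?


For each element, count the later elements that are smaller than it:
  12 (index 0): smaller elements after it = [2, 6] -> 2
  15 (index 1): smaller elements after it = [2, 6] -> 2
  18 (index 2): smaller elements after it = [2, 6] -> 2
  2 (index 3): smaller elements after it = [] -> 0
Total inversions = 2 + 2 + 2 + 0 = 6
Final answer: 6


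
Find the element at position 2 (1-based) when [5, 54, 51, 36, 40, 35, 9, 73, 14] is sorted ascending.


Sort ascending: [5, 9, 14, 35, 36, 40, 51, 54, 73]
The 2nd element (1-indexed) is at index 1.
Value = 9
Final answer: 9


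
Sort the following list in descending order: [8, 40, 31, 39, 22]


Original list: [8, 40, 31, 39, 22]
Repeatedly take the largest remaining element:
  Remaining [8, 40, 31, 39, 22] -> largest is 40
  Remaining [8, 31, 39, 22] -> largest is 39
  Remaining [8, 31, 22] -> largest is 31
  Remaining [8, 22] -> largest is 22
  Remaining [8] -> largest is 8
Collecting the picks in order gives the descending list.
Final answer: [40, 39, 31, 22, 8]


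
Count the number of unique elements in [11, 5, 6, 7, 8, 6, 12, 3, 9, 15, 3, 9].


List all unique values:
Distinct values: [3, 5, 6, 7, 8, 9, 11, 12, 15]
Count = 9
Final answer: 9


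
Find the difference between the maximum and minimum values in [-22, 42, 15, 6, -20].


Maximum value: 42
Minimum value: -22
Range = 42 - (-22) = 64
Final answer: 64


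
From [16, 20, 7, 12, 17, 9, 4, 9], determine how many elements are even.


Check each element:
  16 is even
  20 is even
  7 is odd
  12 is even
  17 is odd
  9 is odd
  4 is even
  9 is odd
Evens: [16, 20, 12, 4]
Count of evens = 4
Final answer: 4


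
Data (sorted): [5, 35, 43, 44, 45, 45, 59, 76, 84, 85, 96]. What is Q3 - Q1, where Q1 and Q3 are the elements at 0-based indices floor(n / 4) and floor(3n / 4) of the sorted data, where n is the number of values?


The data has n = 11 elements.
Q1 index = floor(11 / 4) = floor(2.75) = 2; Q3 index = floor(3 * 11 / 4) = floor(8.25) = 8
Q1 = element at index 2 = 43
Q3 = element at index 8 = 84
IQR = 84 - 43 = 41
Final answer: 41


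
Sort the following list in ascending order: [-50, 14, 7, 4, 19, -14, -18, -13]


Original list: [-50, 14, 7, 4, 19, -14, -18, -13]
Repeatedly take the smallest remaining element:
  Remaining [-50, 14, 7, 4, 19, -14, -18, -13] -> smallest is -50
  Remaining [14, 7, 4, 19, -14, -18, -13] -> smallest is -18
  Remaining [14, 7, 4, 19, -14, -13] -> smallest is -14
  Remaining [14, 7, 4, 19, -13] -> smallest is -13
  Remaining [14, 7, 4, 19] -> smallest is 4
  Remaining [14, 7, 19] -> smallest is 7
  Remaining [14, 19] -> smallest is 14
  Remaining [19] -> smallest is 19
Collecting the picks in order gives the sorted list.
Final answer: [-50, -18, -14, -13, 4, 7, 14, 19]


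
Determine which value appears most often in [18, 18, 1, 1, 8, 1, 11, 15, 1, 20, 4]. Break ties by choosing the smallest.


Count the frequency of each value:
  1 appears 4 time(s)
  4 appears 1 time(s)
  8 appears 1 time(s)
  11 appears 1 time(s)
  15 appears 1 time(s)
  18 appears 2 time(s)
  20 appears 1 time(s)
Maximum frequency is 4.
Only 1 reaches that frequency, so it is the mode.
Final answer: 1


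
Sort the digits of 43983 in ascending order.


The number 43983 has digits: 4, 3, 9, 8, 3
Sorted: 3, 3, 4, 8, 9
Joining the sorted digits gives the result.
Final answer: 33489


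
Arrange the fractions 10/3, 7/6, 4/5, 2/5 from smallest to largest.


Convert to decimal for comparison:
  10/3 = 3.3333
  7/6 = 1.1667
  4/5 = 0.8
  2/5 = 0.4
Decimals in increasing order: 0.4 < 0.8 < 1.1667 < 3.3333
Writing each back as its fraction gives the sorted order.
Final answer: 2/5, 4/5, 7/6, 10/3


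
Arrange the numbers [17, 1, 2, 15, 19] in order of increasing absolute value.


Compute absolute values:
  |17| = 17
  |1| = 1
  |2| = 2
  |15| = 15
  |19| = 19
Absolute values in increasing order: 1 < 2 < 15 < 17 < 19
Listing the original numbers in that order gives the answer.
Final answer: [1, 2, 15, 17, 19]


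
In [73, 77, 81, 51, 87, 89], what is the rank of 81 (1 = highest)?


Sort descending: [89, 87, 81, 77, 73, 51]
Find 81 in the sorted list.
81 is at position 3.
Final answer: 3


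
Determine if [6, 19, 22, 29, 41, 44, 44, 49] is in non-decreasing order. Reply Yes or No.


Check consecutive pairs:
  6 <= 19? True
  19 <= 22? True
  22 <= 29? True
  29 <= 41? True
  41 <= 44? True
  44 <= 44? True
  44 <= 49? True
Every consecutive pair is in order, so the list is non-decreasing.
Final answer: Yes


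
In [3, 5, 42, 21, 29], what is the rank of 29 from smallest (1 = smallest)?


Sort ascending: [3, 5, 21, 29, 42]
Find 29 in the sorted list.
29 is at position 4 (1-indexed).
Final answer: 4


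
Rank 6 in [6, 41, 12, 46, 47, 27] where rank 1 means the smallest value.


Sort ascending: [6, 12, 27, 41, 46, 47]
Find 6 in the sorted list.
6 is at position 1 (1-indexed).
Final answer: 1


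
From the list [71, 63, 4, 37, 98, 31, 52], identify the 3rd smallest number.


Sort ascending: [4, 31, 37, 52, 63, 71, 98]
The 3rd element (1-indexed) is at index 2.
Value = 37
Final answer: 37


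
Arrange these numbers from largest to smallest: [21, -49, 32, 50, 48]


Original list: [21, -49, 32, 50, 48]
Repeatedly take the largest remaining element:
  Remaining [21, -49, 32, 50, 48] -> largest is 50
  Remaining [21, -49, 32, 48] -> largest is 48
  Remaining [21, -49, 32] -> largest is 32
  Remaining [21, -49] -> largest is 21
  Remaining [-49] -> largest is -49
Collecting the picks in order gives the descending list.
Final answer: [50, 48, 32, 21, -49]


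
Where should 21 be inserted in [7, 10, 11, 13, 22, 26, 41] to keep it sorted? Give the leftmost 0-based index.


List is sorted: [7, 10, 11, 13, 22, 26, 41]
We need the leftmost position where 21 can be inserted, i.e. the first index whose element is >= 21 (or the end of the list if none is).
Binary search with low=0, high=7 (0-based indices):
  low=0, high=7, mid=3: a[3]=13 < 21, so low = 4
  low=4, high=7, mid=5: a[5]=26 >= 21, so high = 5
  low=4, high=5, mid=4: a[4]=22 >= 21, so high = 4
Now low = high = 4, so the insertion index is 4.
Final answer: 4


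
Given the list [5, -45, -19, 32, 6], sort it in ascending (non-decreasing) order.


Original list: [5, -45, -19, 32, 6]
Repeatedly take the smallest remaining element:
  Remaining [5, -45, -19, 32, 6] -> smallest is -45
  Remaining [5, -19, 32, 6] -> smallest is -19
  Remaining [5, 32, 6] -> smallest is 5
  Remaining [32, 6] -> smallest is 6
  Remaining [32] -> smallest is 32
Collecting the picks in order gives the sorted list.
Final answer: [-45, -19, 5, 6, 32]


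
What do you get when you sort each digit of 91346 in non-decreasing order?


The number 91346 has digits: 9, 1, 3, 4, 6
Sorted: 1, 3, 4, 6, 9
Joining the sorted digits gives the result.
Final answer: 13469


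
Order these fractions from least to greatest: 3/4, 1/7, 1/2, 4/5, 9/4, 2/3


Convert to decimal for comparison:
  3/4 = 0.75
  1/7 = 0.1429
  1/2 = 0.5
  4/5 = 0.8
  9/4 = 2.25
  2/3 = 0.6667
Decimals in increasing order: 0.1429 < 0.5 < 0.6667 < 0.75 < 0.8 < 2.25
Writing each back as its fraction gives the sorted order.
Final answer: 1/7, 1/2, 2/3, 3/4, 4/5, 9/4


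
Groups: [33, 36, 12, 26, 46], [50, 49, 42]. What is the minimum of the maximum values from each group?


Find max of each group:
  Group 1: [33, 36, 12, 26, 46] -> max = 46
  Group 2: [50, 49, 42] -> max = 50
Maxes: [46, 50]
Minimum of maxes = 46
Final answer: 46


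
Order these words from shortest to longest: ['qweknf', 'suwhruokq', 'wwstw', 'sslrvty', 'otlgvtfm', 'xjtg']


Compute lengths:
  'qweknf' has length 6
  'suwhruokq' has length 9
  'wwstw' has length 5
  'sslrvty' has length 7
  'otlgvtfm' has length 8
  'xjtg' has length 4
Lengths in increasing order: 4 < 5 < 6 < 7 < 8 < 9
Listing the words in that order gives the answer.
Final answer: ['xjtg', 'wwstw', 'qweknf', 'sslrvty', 'otlgvtfm', 'suwhruokq']


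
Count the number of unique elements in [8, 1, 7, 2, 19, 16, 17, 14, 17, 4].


List all unique values:
Distinct values: [1, 2, 4, 7, 8, 14, 16, 17, 19]
Count = 9
Final answer: 9


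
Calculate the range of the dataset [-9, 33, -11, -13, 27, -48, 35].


Maximum value: 35
Minimum value: -48
Range = 35 - (-48) = 83
Final answer: 83


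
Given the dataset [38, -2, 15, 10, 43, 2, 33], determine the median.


First, sort the list: [-2, 2, 10, 15, 33, 38, 43]
The list has 7 elements (odd count).
The middle index is 3 (0-based), and the element there is 15.
Final answer: 15


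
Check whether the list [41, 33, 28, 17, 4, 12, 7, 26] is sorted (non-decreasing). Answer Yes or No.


Check consecutive pairs:
  41 <= 33? False
  33 <= 28? False
  28 <= 17? False
  17 <= 4? False
  4 <= 12? True
  12 <= 7? False
  7 <= 26? True
5 consecutive pair(s) are out of order, so the list is not sorted.
Final answer: No


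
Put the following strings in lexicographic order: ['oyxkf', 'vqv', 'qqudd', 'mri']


Compare strings character by character (the first differing letter decides):
  'mri' < 'oyxkf' since 'm' < 'o' at position 1
  'oyxkf' < 'qqudd' since 'o' < 'q' at position 1
  'qqudd' < 'vqv' since 'q' < 'v' at position 1
Chaining these comparisons gives the alphabetical order.
Final answer: ['mri', 'oyxkf', 'qqudd', 'vqv']


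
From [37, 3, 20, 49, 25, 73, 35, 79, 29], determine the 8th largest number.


Sort descending: [79, 73, 49, 37, 35, 29, 25, 20, 3]
The 8th element (1-indexed) is at index 7.
Value = 20
Final answer: 20


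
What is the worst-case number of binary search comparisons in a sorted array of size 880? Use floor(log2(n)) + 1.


Binary search halves the search space each step.
Maximum comparisons = floor(log2(880)) + 1
log2(880) = 9.7814
floor(log2(880)) = 9, so 9 + 1 = 10
Final answer: 10


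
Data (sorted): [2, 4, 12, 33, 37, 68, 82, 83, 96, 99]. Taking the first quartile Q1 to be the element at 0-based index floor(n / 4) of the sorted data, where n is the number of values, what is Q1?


The list has n = 10 elements.
Q1 index = floor(10 / 4) = floor(2.5) = 2
Counting from index 0 in the sorted data, the element at index 2 is 12.
Final answer: 12


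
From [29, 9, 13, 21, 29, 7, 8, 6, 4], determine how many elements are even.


Check each element:
  29 is odd
  9 is odd
  13 is odd
  21 is odd
  29 is odd
  7 is odd
  8 is even
  6 is even
  4 is even
Evens: [8, 6, 4]
Count of evens = 3
Final answer: 3


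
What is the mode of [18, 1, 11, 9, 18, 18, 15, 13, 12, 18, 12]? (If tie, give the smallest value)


Count the frequency of each value:
  1 appears 1 time(s)
  9 appears 1 time(s)
  11 appears 1 time(s)
  12 appears 2 time(s)
  13 appears 1 time(s)
  15 appears 1 time(s)
  18 appears 4 time(s)
Maximum frequency is 4.
Only 18 reaches that frequency, so it is the mode.
Final answer: 18


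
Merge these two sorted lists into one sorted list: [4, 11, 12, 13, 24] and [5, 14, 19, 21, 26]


List A: [4, 11, 12, 13, 24]
List B: [5, 14, 19, 21, 26]
Repeatedly compare the front elements and take the smaller:
  4 vs 5 -> take 4
  11 vs 5 -> take 5
  11 vs 14 -> take 11
  12 vs 14 -> take 12
  13 vs 14 -> take 13
  24 vs 14 -> take 14
  24 vs 19 -> take 19
  24 vs 21 -> take 21
  24 vs 26 -> take 24
  A is exhausted; append the rest of B: [26]
Final answer: [4, 5, 11, 12, 13, 14, 19, 21, 24, 26]


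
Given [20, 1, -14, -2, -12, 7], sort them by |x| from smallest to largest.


Compute absolute values:
  |20| = 20
  |1| = 1
  |-14| = 14
  |-2| = 2
  |-12| = 12
  |7| = 7
Absolute values in increasing order: 1 < 2 < 7 < 12 < 14 < 20
Listing the original numbers in that order gives the answer.
Final answer: [1, -2, 7, -12, -14, 20]


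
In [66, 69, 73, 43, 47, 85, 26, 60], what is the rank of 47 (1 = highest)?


Sort descending: [85, 73, 69, 66, 60, 47, 43, 26]
Find 47 in the sorted list.
47 is at position 6.
Final answer: 6


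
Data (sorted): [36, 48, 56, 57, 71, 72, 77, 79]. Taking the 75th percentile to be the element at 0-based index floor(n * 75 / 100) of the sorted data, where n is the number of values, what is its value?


The dataset has n = 8 elements.
Index = floor(8 * 75 / 100) = floor(600 / 100) = floor(6) = 6
Counting from index 0 in the sorted data, the element at index 6 is 77.
Final answer: 77


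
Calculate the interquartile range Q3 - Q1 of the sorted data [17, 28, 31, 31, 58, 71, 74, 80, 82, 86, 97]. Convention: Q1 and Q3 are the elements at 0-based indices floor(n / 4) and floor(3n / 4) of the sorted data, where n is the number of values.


The data has n = 11 elements.
Q1 index = floor(11 / 4) = floor(2.75) = 2; Q3 index = floor(3 * 11 / 4) = floor(8.25) = 8
Q1 = element at index 2 = 31
Q3 = element at index 8 = 82
IQR = 82 - 31 = 51
Final answer: 51


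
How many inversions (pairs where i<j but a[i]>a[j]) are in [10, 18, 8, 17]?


For each element, count the later elements that are smaller than it:
  10 (index 0): smaller elements after it = [8] -> 1
  18 (index 1): smaller elements after it = [8, 17] -> 2
  8 (index 2): smaller elements after it = [] -> 0
Total inversions = 1 + 2 + 0 = 3
Final answer: 3


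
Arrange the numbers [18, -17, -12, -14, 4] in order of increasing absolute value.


Compute absolute values:
  |18| = 18
  |-17| = 17
  |-12| = 12
  |-14| = 14
  |4| = 4
Absolute values in increasing order: 4 < 12 < 14 < 17 < 18
Listing the original numbers in that order gives the answer.
Final answer: [4, -12, -14, -17, 18]


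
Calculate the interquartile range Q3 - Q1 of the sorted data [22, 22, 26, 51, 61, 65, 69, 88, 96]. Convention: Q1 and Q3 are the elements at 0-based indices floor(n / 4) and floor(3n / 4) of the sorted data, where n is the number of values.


The data has n = 9 elements.
Q1 index = floor(9 / 4) = floor(2.25) = 2; Q3 index = floor(3 * 9 / 4) = floor(6.75) = 6
Q1 = element at index 2 = 26
Q3 = element at index 6 = 69
IQR = 69 - 26 = 43
Final answer: 43


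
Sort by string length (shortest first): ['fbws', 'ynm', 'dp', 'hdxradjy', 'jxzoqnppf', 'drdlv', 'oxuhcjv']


Compute lengths:
  'fbws' has length 4
  'ynm' has length 3
  'dp' has length 2
  'hdxradjy' has length 8
  'jxzoqnppf' has length 9
  'drdlv' has length 5
  'oxuhcjv' has length 7
Lengths in increasing order: 2 < 3 < 4 < 5 < 7 < 8 < 9
Listing the words in that order gives the answer.
Final answer: ['dp', 'ynm', 'fbws', 'drdlv', 'oxuhcjv', 'hdxradjy', 'jxzoqnppf']


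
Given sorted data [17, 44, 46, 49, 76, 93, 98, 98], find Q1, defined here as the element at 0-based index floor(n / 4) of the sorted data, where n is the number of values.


The list has n = 8 elements.
Q1 index = floor(8 / 4) = floor(2) = 2
Counting from index 0 in the sorted data, the element at index 2 is 46.
Final answer: 46


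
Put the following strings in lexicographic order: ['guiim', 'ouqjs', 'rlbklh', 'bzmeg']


Compare strings character by character (the first differing letter decides):
  'bzmeg' < 'guiim' since 'b' < 'g' at position 1
  'guiim' < 'ouqjs' since 'g' < 'o' at position 1
  'ouqjs' < 'rlbklh' since 'o' < 'r' at position 1
Chaining these comparisons gives the alphabetical order.
Final answer: ['bzmeg', 'guiim', 'ouqjs', 'rlbklh']


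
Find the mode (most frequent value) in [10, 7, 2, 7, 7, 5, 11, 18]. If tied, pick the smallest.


Count the frequency of each value:
  2 appears 1 time(s)
  5 appears 1 time(s)
  7 appears 3 time(s)
  10 appears 1 time(s)
  11 appears 1 time(s)
  18 appears 1 time(s)
Maximum frequency is 3.
Only 7 reaches that frequency, so it is the mode.
Final answer: 7


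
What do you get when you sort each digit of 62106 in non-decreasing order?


The number 62106 has digits: 6, 2, 1, 0, 6
Sorted: 0, 1, 2, 6, 6
Joining the sorted digits gives the result.
Final answer: 01266


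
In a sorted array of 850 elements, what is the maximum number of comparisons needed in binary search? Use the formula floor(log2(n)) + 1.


Binary search halves the search space each step.
Maximum comparisons = floor(log2(850)) + 1
log2(850) = 9.7313
floor(log2(850)) = 9, so 9 + 1 = 10
Final answer: 10


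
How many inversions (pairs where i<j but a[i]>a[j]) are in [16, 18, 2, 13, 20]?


For each element, count the later elements that are smaller than it:
  16 (index 0): smaller elements after it = [2, 13] -> 2
  18 (index 1): smaller elements after it = [2, 13] -> 2
  2 (index 2): smaller elements after it = [] -> 0
  13 (index 3): smaller elements after it = [] -> 0
Total inversions = 2 + 2 + 0 + 0 = 4
Final answer: 4


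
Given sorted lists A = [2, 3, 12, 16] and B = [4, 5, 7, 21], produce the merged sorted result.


List A: [2, 3, 12, 16]
List B: [4, 5, 7, 21]
Repeatedly compare the front elements and take the smaller:
  2 vs 4 -> take 2
  3 vs 4 -> take 3
  12 vs 4 -> take 4
  12 vs 5 -> take 5
  12 vs 7 -> take 7
  12 vs 21 -> take 12
  16 vs 21 -> take 16
  A is exhausted; append the rest of B: [21]
Final answer: [2, 3, 4, 5, 7, 12, 16, 21]


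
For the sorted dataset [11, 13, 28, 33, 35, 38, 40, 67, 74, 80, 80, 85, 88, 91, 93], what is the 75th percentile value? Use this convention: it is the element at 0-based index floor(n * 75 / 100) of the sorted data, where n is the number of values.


The dataset has n = 15 elements.
Index = floor(15 * 75 / 100) = floor(1125 / 100) = floor(11.25) = 11
Counting from index 0 in the sorted data, the element at index 11 is 85.
Final answer: 85


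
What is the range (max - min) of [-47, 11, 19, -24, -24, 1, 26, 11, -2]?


Maximum value: 26
Minimum value: -47
Range = 26 - (-47) = 73
Final answer: 73


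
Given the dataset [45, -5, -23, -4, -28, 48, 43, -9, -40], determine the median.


First, sort the list: [-40, -28, -23, -9, -5, -4, 43, 45, 48]
The list has 9 elements (odd count).
The middle index is 4 (0-based), and the element there is -5.
Final answer: -5


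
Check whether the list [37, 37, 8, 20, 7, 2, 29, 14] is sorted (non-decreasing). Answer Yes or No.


Check consecutive pairs:
  37 <= 37? True
  37 <= 8? False
  8 <= 20? True
  20 <= 7? False
  7 <= 2? False
  2 <= 29? True
  29 <= 14? False
4 consecutive pair(s) are out of order, so the list is not sorted.
Final answer: No


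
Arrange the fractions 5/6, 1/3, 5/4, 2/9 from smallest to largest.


Convert to decimal for comparison:
  5/6 = 0.8333
  1/3 = 0.3333
  5/4 = 1.25
  2/9 = 0.2222
Decimals in increasing order: 0.2222 < 0.3333 < 0.8333 < 1.25
Writing each back as its fraction gives the sorted order.
Final answer: 2/9, 1/3, 5/6, 5/4


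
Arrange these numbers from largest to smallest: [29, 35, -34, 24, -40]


Original list: [29, 35, -34, 24, -40]
Repeatedly take the largest remaining element:
  Remaining [29, 35, -34, 24, -40] -> largest is 35
  Remaining [29, -34, 24, -40] -> largest is 29
  Remaining [-34, 24, -40] -> largest is 24
  Remaining [-34, -40] -> largest is -34
  Remaining [-40] -> largest is -40
Collecting the picks in order gives the descending list.
Final answer: [35, 29, 24, -34, -40]


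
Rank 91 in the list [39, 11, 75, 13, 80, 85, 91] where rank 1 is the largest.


Sort descending: [91, 85, 80, 75, 39, 13, 11]
Find 91 in the sorted list.
91 is at position 1.
Final answer: 1


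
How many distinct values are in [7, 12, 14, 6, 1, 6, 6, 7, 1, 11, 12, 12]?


List all unique values:
Distinct values: [1, 6, 7, 11, 12, 14]
Count = 6
Final answer: 6


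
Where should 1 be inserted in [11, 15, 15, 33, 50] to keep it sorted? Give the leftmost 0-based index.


List is sorted: [11, 15, 15, 33, 50]
We need the leftmost position where 1 can be inserted, i.e. the first index whose element is >= 1 (or the end of the list if none is).
Binary search with low=0, high=5 (0-based indices):
  low=0, high=5, mid=2: a[2]=15 >= 1, so high = 2
  low=0, high=2, mid=1: a[1]=15 >= 1, so high = 1
  low=0, high=1, mid=0: a[0]=11 >= 1, so high = 0
Now low = high = 0, so the insertion index is 0.
Final answer: 0


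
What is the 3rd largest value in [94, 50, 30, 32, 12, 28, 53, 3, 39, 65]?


Sort descending: [94, 65, 53, 50, 39, 32, 30, 28, 12, 3]
The 3rd element (1-indexed) is at index 2.
Value = 53
Final answer: 53


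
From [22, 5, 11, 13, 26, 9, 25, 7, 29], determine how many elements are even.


Check each element:
  22 is even
  5 is odd
  11 is odd
  13 is odd
  26 is even
  9 is odd
  25 is odd
  7 is odd
  29 is odd
Evens: [22, 26]
Count of evens = 2
Final answer: 2


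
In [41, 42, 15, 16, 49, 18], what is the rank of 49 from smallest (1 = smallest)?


Sort ascending: [15, 16, 18, 41, 42, 49]
Find 49 in the sorted list.
49 is at position 6 (1-indexed).
Final answer: 6


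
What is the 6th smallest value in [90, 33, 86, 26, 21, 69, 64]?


Sort ascending: [21, 26, 33, 64, 69, 86, 90]
The 6th element (1-indexed) is at index 5.
Value = 86
Final answer: 86


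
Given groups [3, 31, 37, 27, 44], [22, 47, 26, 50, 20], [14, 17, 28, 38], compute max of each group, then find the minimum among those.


Find max of each group:
  Group 1: [3, 31, 37, 27, 44] -> max = 44
  Group 2: [22, 47, 26, 50, 20] -> max = 50
  Group 3: [14, 17, 28, 38] -> max = 38
Maxes: [44, 50, 38]
Minimum of maxes = 38
Final answer: 38


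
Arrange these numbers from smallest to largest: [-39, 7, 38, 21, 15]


Original list: [-39, 7, 38, 21, 15]
Repeatedly take the smallest remaining element:
  Remaining [-39, 7, 38, 21, 15] -> smallest is -39
  Remaining [7, 38, 21, 15] -> smallest is 7
  Remaining [38, 21, 15] -> smallest is 15
  Remaining [38, 21] -> smallest is 21
  Remaining [38] -> smallest is 38
Collecting the picks in order gives the sorted list.
Final answer: [-39, 7, 15, 21, 38]


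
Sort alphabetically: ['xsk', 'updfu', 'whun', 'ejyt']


Compare strings character by character (the first differing letter decides):
  'ejyt' < 'updfu' since 'e' < 'u' at position 1
  'updfu' < 'whun' since 'u' < 'w' at position 1
  'whun' < 'xsk' since 'w' < 'x' at position 1
Chaining these comparisons gives the alphabetical order.
Final answer: ['ejyt', 'updfu', 'whun', 'xsk']


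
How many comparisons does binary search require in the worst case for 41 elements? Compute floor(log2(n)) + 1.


Binary search halves the search space each step.
Maximum comparisons = floor(log2(41)) + 1
log2(41) = 5.3576
floor(log2(41)) = 5, so 5 + 1 = 6
Final answer: 6


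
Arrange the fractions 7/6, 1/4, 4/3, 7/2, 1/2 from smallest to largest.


Convert to decimal for comparison:
  7/6 = 1.1667
  1/4 = 0.25
  4/3 = 1.3333
  7/2 = 3.5
  1/2 = 0.5
Decimals in increasing order: 0.25 < 0.5 < 1.1667 < 1.3333 < 3.5
Writing each back as its fraction gives the sorted order.
Final answer: 1/4, 1/2, 7/6, 4/3, 7/2


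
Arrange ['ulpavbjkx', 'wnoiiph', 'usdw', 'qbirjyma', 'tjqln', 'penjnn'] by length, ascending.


Compute lengths:
  'ulpavbjkx' has length 9
  'wnoiiph' has length 7
  'usdw' has length 4
  'qbirjyma' has length 8
  'tjqln' has length 5
  'penjnn' has length 6
Lengths in increasing order: 4 < 5 < 6 < 7 < 8 < 9
Listing the words in that order gives the answer.
Final answer: ['usdw', 'tjqln', 'penjnn', 'wnoiiph', 'qbirjyma', 'ulpavbjkx']


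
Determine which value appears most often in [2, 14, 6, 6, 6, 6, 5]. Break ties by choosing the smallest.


Count the frequency of each value:
  2 appears 1 time(s)
  5 appears 1 time(s)
  6 appears 4 time(s)
  14 appears 1 time(s)
Maximum frequency is 4.
Only 6 reaches that frequency, so it is the mode.
Final answer: 6


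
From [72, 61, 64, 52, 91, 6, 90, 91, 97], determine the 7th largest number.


Sort descending: [97, 91, 91, 90, 72, 64, 61, 52, 6]
The 7th element (1-indexed) is at index 6.
Value = 61
Final answer: 61


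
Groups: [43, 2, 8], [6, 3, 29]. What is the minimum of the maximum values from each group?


Find max of each group:
  Group 1: [43, 2, 8] -> max = 43
  Group 2: [6, 3, 29] -> max = 29
Maxes: [43, 29]
Minimum of maxes = 29
Final answer: 29


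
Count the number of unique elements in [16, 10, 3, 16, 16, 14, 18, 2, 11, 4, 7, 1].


List all unique values:
Distinct values: [1, 2, 3, 4, 7, 10, 11, 14, 16, 18]
Count = 10
Final answer: 10


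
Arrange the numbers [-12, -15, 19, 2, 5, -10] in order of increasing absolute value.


Compute absolute values:
  |-12| = 12
  |-15| = 15
  |19| = 19
  |2| = 2
  |5| = 5
  |-10| = 10
Absolute values in increasing order: 2 < 5 < 10 < 12 < 15 < 19
Listing the original numbers in that order gives the answer.
Final answer: [2, 5, -10, -12, -15, 19]


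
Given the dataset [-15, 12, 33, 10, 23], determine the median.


First, sort the list: [-15, 10, 12, 23, 33]
The list has 5 elements (odd count).
The middle index is 2 (0-based), and the element there is 12.
Final answer: 12


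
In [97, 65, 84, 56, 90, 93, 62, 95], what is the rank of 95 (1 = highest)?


Sort descending: [97, 95, 93, 90, 84, 65, 62, 56]
Find 95 in the sorted list.
95 is at position 2.
Final answer: 2


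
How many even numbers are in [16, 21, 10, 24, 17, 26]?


Check each element:
  16 is even
  21 is odd
  10 is even
  24 is even
  17 is odd
  26 is even
Evens: [16, 10, 24, 26]
Count of evens = 4
Final answer: 4


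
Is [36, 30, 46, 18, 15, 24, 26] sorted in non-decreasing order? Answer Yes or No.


Check consecutive pairs:
  36 <= 30? False
  30 <= 46? True
  46 <= 18? False
  18 <= 15? False
  15 <= 24? True
  24 <= 26? True
3 consecutive pair(s) are out of order, so the list is not sorted.
Final answer: No


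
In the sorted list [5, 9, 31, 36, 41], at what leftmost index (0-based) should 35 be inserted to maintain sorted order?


List is sorted: [5, 9, 31, 36, 41]
We need the leftmost position where 35 can be inserted, i.e. the first index whose element is >= 35 (or the end of the list if none is).
Binary search with low=0, high=5 (0-based indices):
  low=0, high=5, mid=2: a[2]=31 < 35, so low = 3
  low=3, high=5, mid=4: a[4]=41 >= 35, so high = 4
  low=3, high=4, mid=3: a[3]=36 >= 35, so high = 3
Now low = high = 3, so the insertion index is 3.
Final answer: 3


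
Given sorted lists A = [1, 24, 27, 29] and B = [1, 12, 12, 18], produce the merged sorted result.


List A: [1, 24, 27, 29]
List B: [1, 12, 12, 18]
Repeatedly compare the front elements and take the smaller:
  1 vs 1 -> take 1
  24 vs 1 -> take 1
  24 vs 12 -> take 12
  24 vs 12 -> take 12
  24 vs 18 -> take 18
  B is exhausted; append the rest of A: [24, 27, 29]
Final answer: [1, 1, 12, 12, 18, 24, 27, 29]


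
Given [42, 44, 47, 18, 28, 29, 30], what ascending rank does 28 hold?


Sort ascending: [18, 28, 29, 30, 42, 44, 47]
Find 28 in the sorted list.
28 is at position 2 (1-indexed).
Final answer: 2


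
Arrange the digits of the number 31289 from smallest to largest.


The number 31289 has digits: 3, 1, 2, 8, 9
Sorted: 1, 2, 3, 8, 9
Joining the sorted digits gives the result.
Final answer: 12389


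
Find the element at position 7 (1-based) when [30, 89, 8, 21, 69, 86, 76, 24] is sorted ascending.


Sort ascending: [8, 21, 24, 30, 69, 76, 86, 89]
The 7th element (1-indexed) is at index 6.
Value = 86
Final answer: 86


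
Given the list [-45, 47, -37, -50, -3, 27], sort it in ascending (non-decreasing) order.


Original list: [-45, 47, -37, -50, -3, 27]
Repeatedly take the smallest remaining element:
  Remaining [-45, 47, -37, -50, -3, 27] -> smallest is -50
  Remaining [-45, 47, -37, -3, 27] -> smallest is -45
  Remaining [47, -37, -3, 27] -> smallest is -37
  Remaining [47, -3, 27] -> smallest is -3
  Remaining [47, 27] -> smallest is 27
  Remaining [47] -> smallest is 47
Collecting the picks in order gives the sorted list.
Final answer: [-50, -45, -37, -3, 27, 47]


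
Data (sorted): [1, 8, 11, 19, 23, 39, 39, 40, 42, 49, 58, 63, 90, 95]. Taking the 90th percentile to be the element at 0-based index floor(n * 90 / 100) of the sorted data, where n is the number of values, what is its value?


The dataset has n = 14 elements.
Index = floor(14 * 90 / 100) = floor(1260 / 100) = floor(12.6) = 12
Counting from index 0 in the sorted data, the element at index 12 is 90.
Final answer: 90


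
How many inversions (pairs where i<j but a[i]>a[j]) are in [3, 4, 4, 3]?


For each element, count the later elements that are smaller than it:
  3 (index 0): smaller elements after it = [] -> 0
  4 (index 1): smaller elements after it = [3] -> 1
  4 (index 2): smaller elements after it = [3] -> 1
Total inversions = 0 + 1 + 1 = 2
Final answer: 2


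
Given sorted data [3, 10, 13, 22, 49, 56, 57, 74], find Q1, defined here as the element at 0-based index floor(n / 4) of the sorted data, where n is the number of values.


The list has n = 8 elements.
Q1 index = floor(8 / 4) = floor(2) = 2
Counting from index 0 in the sorted data, the element at index 2 is 13.
Final answer: 13


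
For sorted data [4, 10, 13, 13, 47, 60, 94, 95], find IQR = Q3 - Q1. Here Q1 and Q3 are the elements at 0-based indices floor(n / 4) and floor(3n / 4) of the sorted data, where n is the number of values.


The data has n = 8 elements.
Q1 index = floor(8 / 4) = floor(2) = 2; Q3 index = floor(3 * 8 / 4) = floor(6) = 6
Q1 = element at index 2 = 13
Q3 = element at index 6 = 94
IQR = 94 - 13 = 81
Final answer: 81


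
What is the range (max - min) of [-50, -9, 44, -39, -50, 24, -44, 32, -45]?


Maximum value: 44
Minimum value: -50
Range = 44 - (-50) = 94
Final answer: 94


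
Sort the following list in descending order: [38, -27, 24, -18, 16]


Original list: [38, -27, 24, -18, 16]
Repeatedly take the largest remaining element:
  Remaining [38, -27, 24, -18, 16] -> largest is 38
  Remaining [-27, 24, -18, 16] -> largest is 24
  Remaining [-27, -18, 16] -> largest is 16
  Remaining [-27, -18] -> largest is -18
  Remaining [-27] -> largest is -27
Collecting the picks in order gives the descending list.
Final answer: [38, 24, 16, -18, -27]


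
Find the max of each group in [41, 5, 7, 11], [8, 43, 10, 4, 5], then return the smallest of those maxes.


Find max of each group:
  Group 1: [41, 5, 7, 11] -> max = 41
  Group 2: [8, 43, 10, 4, 5] -> max = 43
Maxes: [41, 43]
Minimum of maxes = 41
Final answer: 41


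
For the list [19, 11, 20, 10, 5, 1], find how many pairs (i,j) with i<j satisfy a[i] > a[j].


For each element, count the later elements that are smaller than it:
  19 (index 0): smaller elements after it = [11, 10, 5, 1] -> 4
  11 (index 1): smaller elements after it = [10, 5, 1] -> 3
  20 (index 2): smaller elements after it = [10, 5, 1] -> 3
  10 (index 3): smaller elements after it = [5, 1] -> 2
  5 (index 4): smaller elements after it = [1] -> 1
Total inversions = 4 + 3 + 3 + 2 + 1 = 13
Final answer: 13


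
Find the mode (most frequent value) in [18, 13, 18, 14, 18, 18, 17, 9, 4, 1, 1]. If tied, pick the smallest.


Count the frequency of each value:
  1 appears 2 time(s)
  4 appears 1 time(s)
  9 appears 1 time(s)
  13 appears 1 time(s)
  14 appears 1 time(s)
  17 appears 1 time(s)
  18 appears 4 time(s)
Maximum frequency is 4.
Only 18 reaches that frequency, so it is the mode.
Final answer: 18


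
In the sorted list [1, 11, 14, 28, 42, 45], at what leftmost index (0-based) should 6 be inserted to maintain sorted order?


List is sorted: [1, 11, 14, 28, 42, 45]
We need the leftmost position where 6 can be inserted, i.e. the first index whose element is >= 6 (or the end of the list if none is).
Binary search with low=0, high=6 (0-based indices):
  low=0, high=6, mid=3: a[3]=28 >= 6, so high = 3
  low=0, high=3, mid=1: a[1]=11 >= 6, so high = 1
  low=0, high=1, mid=0: a[0]=1 < 6, so low = 1
Now low = high = 1, so the insertion index is 1.
Final answer: 1


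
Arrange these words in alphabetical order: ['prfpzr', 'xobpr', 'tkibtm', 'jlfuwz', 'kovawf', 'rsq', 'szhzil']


Compare strings character by character (the first differing letter decides):
  'jlfuwz' < 'kovawf' since 'j' < 'k' at position 1
  'kovawf' < 'prfpzr' since 'k' < 'p' at position 1
  'prfpzr' < 'rsq' since 'p' < 'r' at position 1
  'rsq' < 'szhzil' since 'r' < 's' at position 1
  'szhzil' < 'tkibtm' since 's' < 't' at position 1
  'tkibtm' < 'xobpr' since 't' < 'x' at position 1
Chaining these comparisons gives the alphabetical order.
Final answer: ['jlfuwz', 'kovawf', 'prfpzr', 'rsq', 'szhzil', 'tkibtm', 'xobpr']


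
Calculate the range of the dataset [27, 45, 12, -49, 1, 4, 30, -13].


Maximum value: 45
Minimum value: -49
Range = 45 - (-49) = 94
Final answer: 94


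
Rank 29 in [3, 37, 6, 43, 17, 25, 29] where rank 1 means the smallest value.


Sort ascending: [3, 6, 17, 25, 29, 37, 43]
Find 29 in the sorted list.
29 is at position 5 (1-indexed).
Final answer: 5


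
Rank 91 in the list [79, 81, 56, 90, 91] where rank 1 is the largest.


Sort descending: [91, 90, 81, 79, 56]
Find 91 in the sorted list.
91 is at position 1.
Final answer: 1


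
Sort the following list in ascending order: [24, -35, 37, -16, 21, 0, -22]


Original list: [24, -35, 37, -16, 21, 0, -22]
Repeatedly take the smallest remaining element:
  Remaining [24, -35, 37, -16, 21, 0, -22] -> smallest is -35
  Remaining [24, 37, -16, 21, 0, -22] -> smallest is -22
  Remaining [24, 37, -16, 21, 0] -> smallest is -16
  Remaining [24, 37, 21, 0] -> smallest is 0
  Remaining [24, 37, 21] -> smallest is 21
  Remaining [24, 37] -> smallest is 24
  Remaining [37] -> smallest is 37
Collecting the picks in order gives the sorted list.
Final answer: [-35, -22, -16, 0, 21, 24, 37]


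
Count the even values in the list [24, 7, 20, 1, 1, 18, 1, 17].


Check each element:
  24 is even
  7 is odd
  20 is even
  1 is odd
  1 is odd
  18 is even
  1 is odd
  17 is odd
Evens: [24, 20, 18]
Count of evens = 3
Final answer: 3


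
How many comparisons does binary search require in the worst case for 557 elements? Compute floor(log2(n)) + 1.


Binary search halves the search space each step.
Maximum comparisons = floor(log2(557)) + 1
log2(557) = 9.1215
floor(log2(557)) = 9, so 9 + 1 = 10
Final answer: 10


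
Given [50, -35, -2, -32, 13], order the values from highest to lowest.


Original list: [50, -35, -2, -32, 13]
Repeatedly take the largest remaining element:
  Remaining [50, -35, -2, -32, 13] -> largest is 50
  Remaining [-35, -2, -32, 13] -> largest is 13
  Remaining [-35, -2, -32] -> largest is -2
  Remaining [-35, -32] -> largest is -32
  Remaining [-35] -> largest is -35
Collecting the picks in order gives the descending list.
Final answer: [50, 13, -2, -32, -35]


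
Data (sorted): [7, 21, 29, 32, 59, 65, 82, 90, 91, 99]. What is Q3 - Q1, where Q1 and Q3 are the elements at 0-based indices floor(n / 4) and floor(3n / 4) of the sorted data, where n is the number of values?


The data has n = 10 elements.
Q1 index = floor(10 / 4) = floor(2.5) = 2; Q3 index = floor(3 * 10 / 4) = floor(7.5) = 7
Q1 = element at index 2 = 29
Q3 = element at index 7 = 90
IQR = 90 - 29 = 61
Final answer: 61


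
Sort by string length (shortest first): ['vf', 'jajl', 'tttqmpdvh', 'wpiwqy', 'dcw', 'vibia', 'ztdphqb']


Compute lengths:
  'vf' has length 2
  'jajl' has length 4
  'tttqmpdvh' has length 9
  'wpiwqy' has length 6
  'dcw' has length 3
  'vibia' has length 5
  'ztdphqb' has length 7
Lengths in increasing order: 2 < 3 < 4 < 5 < 6 < 7 < 9
Listing the words in that order gives the answer.
Final answer: ['vf', 'dcw', 'jajl', 'vibia', 'wpiwqy', 'ztdphqb', 'tttqmpdvh']


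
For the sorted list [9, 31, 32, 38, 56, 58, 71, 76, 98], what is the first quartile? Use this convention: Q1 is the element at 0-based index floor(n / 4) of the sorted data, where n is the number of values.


The list has n = 9 elements.
Q1 index = floor(9 / 4) = floor(2.25) = 2
Counting from index 0 in the sorted data, the element at index 2 is 32.
Final answer: 32


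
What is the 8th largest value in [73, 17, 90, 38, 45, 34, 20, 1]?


Sort descending: [90, 73, 45, 38, 34, 20, 17, 1]
The 8th element (1-indexed) is at index 7.
Value = 1
Final answer: 1


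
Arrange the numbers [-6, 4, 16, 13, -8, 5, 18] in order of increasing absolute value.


Compute absolute values:
  |-6| = 6
  |4| = 4
  |16| = 16
  |13| = 13
  |-8| = 8
  |5| = 5
  |18| = 18
Absolute values in increasing order: 4 < 5 < 6 < 8 < 13 < 16 < 18
Listing the original numbers in that order gives the answer.
Final answer: [4, 5, -6, -8, 13, 16, 18]


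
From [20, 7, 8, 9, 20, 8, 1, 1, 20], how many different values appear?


List all unique values:
Distinct values: [1, 7, 8, 9, 20]
Count = 5
Final answer: 5


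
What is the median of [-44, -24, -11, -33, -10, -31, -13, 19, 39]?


First, sort the list: [-44, -33, -31, -24, -13, -11, -10, 19, 39]
The list has 9 elements (odd count).
The middle index is 4 (0-based), and the element there is -13.
Final answer: -13


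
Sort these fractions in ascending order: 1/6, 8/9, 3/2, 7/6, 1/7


Convert to decimal for comparison:
  1/6 = 0.1667
  8/9 = 0.8889
  3/2 = 1.5
  7/6 = 1.1667
  1/7 = 0.1429
Decimals in increasing order: 0.1429 < 0.1667 < 0.8889 < 1.1667 < 1.5
Writing each back as its fraction gives the sorted order.
Final answer: 1/7, 1/6, 8/9, 7/6, 3/2


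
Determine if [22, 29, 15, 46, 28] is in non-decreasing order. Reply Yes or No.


Check consecutive pairs:
  22 <= 29? True
  29 <= 15? False
  15 <= 46? True
  46 <= 28? False
2 consecutive pair(s) are out of order, so the list is not sorted.
Final answer: No


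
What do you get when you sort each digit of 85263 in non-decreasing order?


The number 85263 has digits: 8, 5, 2, 6, 3
Sorted: 2, 3, 5, 6, 8
Joining the sorted digits gives the result.
Final answer: 23568


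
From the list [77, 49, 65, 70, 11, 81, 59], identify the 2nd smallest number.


Sort ascending: [11, 49, 59, 65, 70, 77, 81]
The 2nd element (1-indexed) is at index 1.
Value = 49
Final answer: 49


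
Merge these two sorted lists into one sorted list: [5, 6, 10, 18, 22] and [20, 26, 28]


List A: [5, 6, 10, 18, 22]
List B: [20, 26, 28]
Repeatedly compare the front elements and take the smaller:
  5 vs 20 -> take 5
  6 vs 20 -> take 6
  10 vs 20 -> take 10
  18 vs 20 -> take 18
  22 vs 20 -> take 20
  22 vs 26 -> take 22
  A is exhausted; append the rest of B: [26, 28]
Final answer: [5, 6, 10, 18, 20, 22, 26, 28]


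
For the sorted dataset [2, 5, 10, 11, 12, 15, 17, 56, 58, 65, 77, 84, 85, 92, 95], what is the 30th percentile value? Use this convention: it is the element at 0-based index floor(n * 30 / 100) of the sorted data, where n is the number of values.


The dataset has n = 15 elements.
Index = floor(15 * 30 / 100) = floor(450 / 100) = floor(4.5) = 4
Counting from index 0 in the sorted data, the element at index 4 is 12.
Final answer: 12
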